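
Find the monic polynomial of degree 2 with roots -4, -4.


A monic polynomial with roots -4, -4 is:
p(x) = (x + 4)(x + 4)
After multiplying by (x + 4): x + 4
After multiplying by (x + 4): x^2 + 8x + 16

x^2 + 8x + 16


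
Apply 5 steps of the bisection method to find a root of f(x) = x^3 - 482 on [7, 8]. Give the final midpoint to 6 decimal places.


f(x) = x^3 - 482
f(7) = -139 < 0
f(8) = 30 > 0

Step 1: midpoint = (7.000000 + 8.000000)/2 = 7.500000
  f(7.500000) = -60.125000
  f(mid) < 0, so root is in [7.500000, 8.000000]

Step 2: midpoint = (7.500000 + 8.000000)/2 = 7.750000
  f(7.750000) = -16.515625
  f(mid) < 0, so root is in [7.750000, 8.000000]

Step 3: midpoint = (7.750000 + 8.000000)/2 = 7.875000
  f(7.875000) = 6.373047
  f(mid) > 0, so root is in [7.750000, 7.875000]

Step 4: midpoint = (7.750000 + 7.875000)/2 = 7.812500
  f(7.812500) = -5.162842
  f(mid) < 0, so root is in [7.812500, 7.875000]

Step 5: midpoint = (7.812500 + 7.875000)/2 = 7.843750
  f(7.843750) = 0.582123
  f(mid) > 0, so root is in [7.812500, 7.843750]

midpoint = 7.843750


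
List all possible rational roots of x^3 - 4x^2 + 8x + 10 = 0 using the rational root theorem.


Rational root theorem: possible roots are ±p/q where:
  p divides the constant term (10): p ∈ {1, 2, 5, 10}
  q divides the leading coefficient (1): q ∈ {1}

All possible rational roots: -10, -5, -2, -1, 1, 2, 5, 10

-10, -5, -2, -1, 1, 2, 5, 10


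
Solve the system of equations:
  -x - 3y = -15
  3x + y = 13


Using Cramer's rule:
Determinant D = (-1)(1) - (3)(-3) = -1 + 9 = 8
Dx = (-15)(1) - (13)(-3) = -15 + 39 = 24
Dy = (-1)(13) - (3)(-15) = -13 + 45 = 32
x = Dx/D = 24/8 = 3
y = Dy/D = 32/8 = 4

x = 3, y = 4


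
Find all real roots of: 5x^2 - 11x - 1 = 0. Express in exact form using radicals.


Using the quadratic formula: x = (-b ± sqrt(b^2 - 4ac)) / (2a)
Here a = 5, b = -11, c = -1
Discriminant = b^2 - 4ac = (-11)^2 - 4(5)(-1) = 121 + 20 = 141
Since discriminant = 141 > 0, there are two real roots.
x = (11 ± sqrt(141)) / 10
Numerically: x ≈ 2.2874 or x ≈ -0.0874

x = (11 + sqrt(141)) / 10 or x = (11 - sqrt(141)) / 10


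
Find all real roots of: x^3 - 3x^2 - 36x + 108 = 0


Let p(x) = x^3 - 3x^2 - 36x + 108. By the rational root theorem (leading coefficient 1), any rational root is an integer divisor of 108: try ±1, ±2, ... in turn.
Test x = 1: value = 70 ≠ 0.
Test x = -1: value = 140 ≠ 0.
Test x = 2: value = 32 ≠ 0.
Test x = -2: value = 160 ≠ 0.
Test x = 3: value = 0 ✓, so (x - 3) is a factor.
Synthetic division by (x - 3): bring down 1; 1(3) - 3 = 0; 0(3) - 36 = -36; (-36)(3) + 108 = 0 → quotient x^2 - 36, remainder 0.
Solve the quadratic x^2 - 36 = 0: discriminant = 0^2 - 4(1)(-36) = 0 + 144 = 144.
sqrt(144) = 12, so x = (0 ± 12)/2: x = 6 or x = -6.

x = -6, x = 3, x = 6


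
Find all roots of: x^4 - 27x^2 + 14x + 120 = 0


Let p(x) = x^4 - 27x^2 + 14x + 120. By the rational root theorem (leading coefficient 1), any rational root is an integer divisor of 120: try ±1, ±2, ... in turn.
Test x = 1: value = 108 ≠ 0.
Test x = -1: value = 80 ≠ 0.
Test x = 2: value = 56 ≠ 0.
Test x = -2: value = 0 ✓, so (x + 2) is a factor.
Synthetic division by (x + 2): bring down 1; 1(-2) + 0 = -2; (-2)(-2) - 27 = -23; (-23)(-2) + 14 = 60; 60(-2) + 120 = 0 → quotient x^3 - 2x^2 - 23x + 60, remainder 0.
Continue with the quotient x^3 - 2x^2 - 23x + 60 (candidates must divide 60; re-test x = -2 first in case it repeats).
Test x = -2: value = 90 ≠ 0.
Test x = 3: value = 0 ✓, so (x - 3) is a factor.
Synthetic division by (x - 3): bring down 1; 1(3) - 2 = 1; 1(3) - 23 = -20; (-20)(3) + 60 = 0 → quotient x^2 + x - 20, remainder 0.
Solve the quadratic x^2 + x - 20 = 0: discriminant = 1^2 - 4(1)(-20) = 1 + 80 = 81.
sqrt(81) = 9, so x = (-1 ± 9)/2: x = 4 or x = -5.
Collecting all roots found:

x = -5, x = -2, x = 3, x = 4


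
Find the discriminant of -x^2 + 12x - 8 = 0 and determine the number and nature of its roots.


For ax^2 + bx + c = 0, discriminant D = b^2 - 4ac
Here a = -1, b = 12, c = -8
D = (12)^2 - 4(-1)(-8) = 144 - 32 = 112

D = 112 > 0 but not a perfect square
The equation has 2 distinct real irrational roots.

Discriminant = 112, 2 distinct real irrational roots


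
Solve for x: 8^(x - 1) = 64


Express both sides with the same base.
64 = 8^2
Since the bases match, equate exponents: x - 1 = 2
So x = 2 - (-1) = 3

x = 3


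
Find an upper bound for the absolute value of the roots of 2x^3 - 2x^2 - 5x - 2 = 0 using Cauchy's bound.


Cauchy's bound: all roots r satisfy |r| <= 1 + max(|a_i/a_n|) for i = 0,...,n-1
where a_n is the leading coefficient.

Coefficients: [2, -2, -5, -2]
Leading coefficient a_n = 2
Ratios |a_i/a_n|: 1, 5/2, 1
Maximum ratio: 5/2
Cauchy's bound: |r| <= 1 + 5/2 = 7/2

Upper bound = 7/2


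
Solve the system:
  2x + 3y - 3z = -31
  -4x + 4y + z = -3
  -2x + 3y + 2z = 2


Using Cramer's rule. Expand each determinant along the first row.
D  = 2*[4*2 - 1*3] - 3*[(-4)*2 - 1*(-2)] + (-3)*[(-4)*3 - 4*(-2)]
  = 2*(5) - 3*(-6) + (-3)*(-4) = 40
Dx = (-31)*[4*2 - 1*3] - 3*[(-3)*2 - 1*2] + (-3)*[(-3)*3 - 4*2]
  = (-31)*(5) - 3*(-8) + (-3)*(-17) = -80
Dy = 2*[(-3)*2 - 1*2] - (-31)*[(-4)*2 - 1*(-2)] + (-3)*[(-4)*2 - (-3)*(-2)]
  = 2*(-8) - (-31)*(-6) + (-3)*(-14) = -160
Dz = 2*[4*2 - (-3)*3] - 3*[(-4)*2 - (-3)*(-2)] + (-31)*[(-4)*3 - 4*(-2)]
  = 2*(17) - 3*(-14) + (-31)*(-4) = 200
x = Dx/D = -80/40 = -2, y = Dy/D = -160/40 = -4, z = Dz/D = 200/40 = 5
Check eq1: (2)(-2) + (3)(-4) + (-3)(5) = -31 = -31 ✓
Check eq2: (-4)(-2) + (4)(-4) + (1)(5) = -3 = -3 ✓
Check eq3: (-2)(-2) + (3)(-4) + (2)(5) = 2 = 2 ✓

x = -2, y = -4, z = 5


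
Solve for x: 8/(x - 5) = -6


Multiply both sides by (x - 5): 8 = -6(x - 5)
Distribute: 8 = -6x + 30
-6x = 8 - 30 = -22
x = 11/3

x = 11/3


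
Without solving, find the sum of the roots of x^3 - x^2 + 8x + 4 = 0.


By Vieta's formulas for x^3 + bx^2 + cx + d = 0:
  r1 + r2 + r3 = -b/a = 1
  r1*r2 + r1*r3 + r2*r3 = c/a = 8
  r1*r2*r3 = -d/a = -4


Sum = 1


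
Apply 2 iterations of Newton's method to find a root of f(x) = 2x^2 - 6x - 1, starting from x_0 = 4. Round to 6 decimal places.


Newton's method: x_(n+1) = x_n - f(x_n)/f'(x_n)
f(x) = 2x^2 - 6x - 1
f'(x) = 4x - 6

Iteration 1:
  f(4.000000) = 7.000000
  f'(4.000000) = 10.000000
  x_1 = 4.000000 - (7.000000)/(10.000000) = 3.300000

Iteration 2:
  f(3.300000) = 0.980000
  f'(3.300000) = 7.200000
  x_2 = 3.300000 - (0.980000)/(7.200000) = 3.163889

x_2 = 3.163889


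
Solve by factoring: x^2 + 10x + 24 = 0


We need two numbers that multiply to 24 and add to 10.
Those numbers are 4 and 6 (since 4 * 6 = 24 and 4 + 6 = 10).
So x^2 + 10x + 24 = (x + 4)(x + 6) = 0
Setting each factor to zero: x = -4 or x = -6

x = -6, x = -4


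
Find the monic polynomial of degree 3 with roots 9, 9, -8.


A monic polynomial with roots 9, 9, -8 is:
p(x) = (x - 9)(x - 9)(x + 8)
After multiplying by (x - 9): x - 9
After multiplying by (x - 9): x^2 - 18x + 81
After multiplying by (x + 8): x^3 - 10x^2 - 63x + 648

x^3 - 10x^2 - 63x + 648


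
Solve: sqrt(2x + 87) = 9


Square both sides: 2x + 87 = 9^2 = 81
2x = 81 - 87 = -6
x = -3
Check: sqrt(2*(-3) + 87) = sqrt(81) = 9 ✓

x = -3


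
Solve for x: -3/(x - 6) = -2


Multiply both sides by (x - 6): -3 = -2(x - 6)
Distribute: -3 = -2x + 12
-2x = -3 - 12 = -15
x = 15/2

x = 15/2


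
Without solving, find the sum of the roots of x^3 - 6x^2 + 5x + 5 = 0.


By Vieta's formulas for x^3 + bx^2 + cx + d = 0:
  r1 + r2 + r3 = -b/a = 6
  r1*r2 + r1*r3 + r2*r3 = c/a = 5
  r1*r2*r3 = -d/a = -5


Sum = 6


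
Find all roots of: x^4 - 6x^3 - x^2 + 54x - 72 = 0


Let p(x) = x^4 - 6x^3 - x^2 + 54x - 72. By the rational root theorem (leading coefficient 1), any rational root is an integer divisor of 72: try ±1, ±2, ... in turn.
Test x = 1: value = -24 ≠ 0.
Test x = -1: value = -120 ≠ 0.
Test x = 2: value = 0 ✓, so (x - 2) is a factor.
Synthetic division by (x - 2): bring down 1; 1(2) - 6 = -4; (-4)(2) - 1 = -9; (-9)(2) + 54 = 36; 36(2) - 72 = 0 → quotient x^3 - 4x^2 - 9x + 36, remainder 0.
Continue with the quotient x^3 - 4x^2 - 9x + 36 (candidates must divide 36; re-test x = 2 first in case it repeats).
Test x = 2: value = 10 ≠ 0.
Test x = -2: value = 30 ≠ 0.
Test x = 3: value = 0 ✓, so (x - 3) is a factor.
Synthetic division by (x - 3): bring down 1; 1(3) - 4 = -1; (-1)(3) - 9 = -12; (-12)(3) + 36 = 0 → quotient x^2 - x - 12, remainder 0.
Solve the quadratic x^2 - x - 12 = 0: discriminant = (-1)^2 - 4(1)(-12) = 1 + 48 = 49.
sqrt(49) = 7, so x = (1 ± 7)/2: x = 4 or x = -3.
Collecting all roots found:

x = -3, x = 2, x = 3, x = 4


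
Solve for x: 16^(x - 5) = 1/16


Express both sides with the same base.
1/16 = 16^(-1)
Since the bases match, equate exponents: x - 5 = -1
So x = -1 - (-5) = 4

x = 4


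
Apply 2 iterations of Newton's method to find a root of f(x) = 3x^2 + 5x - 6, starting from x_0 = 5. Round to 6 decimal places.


Newton's method: x_(n+1) = x_n - f(x_n)/f'(x_n)
f(x) = 3x^2 + 5x - 6
f'(x) = 6x + 5

Iteration 1:
  f(5.000000) = 94.000000
  f'(5.000000) = 35.000000
  x_1 = 5.000000 - (94.000000)/(35.000000) = 2.314286

Iteration 2:
  f(2.314286) = 21.639184
  f'(2.314286) = 18.885714
  x_2 = 2.314286 - (21.639184)/(18.885714) = 1.168489

x_2 = 1.168489


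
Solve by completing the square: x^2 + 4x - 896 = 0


Start: x^2 + 4x - 896 = 0
Move constant: x^2 + 4x = 896
Half of 4 is 2, squared is 4
Add 4 to both sides: x^2 + 4x + 4 = 900
(x + 2)^2 = 900
x + 2 = ±30
x = -2 + 30 = 28 or x = -2 - 30 = -32

x = -32, x = 28


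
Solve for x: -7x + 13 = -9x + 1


Starting with: -7x + 13 = -9x + 1
Move all x terms to left: (-7 + 9)x = 1 - 13
Simplify: 2x = -12
Divide both sides by 2: x = -6

x = -6


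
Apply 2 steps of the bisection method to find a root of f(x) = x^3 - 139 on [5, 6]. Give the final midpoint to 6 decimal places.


f(x) = x^3 - 139
f(5) = -14 < 0
f(6) = 77 > 0

Step 1: midpoint = (5.000000 + 6.000000)/2 = 5.500000
  f(5.500000) = 27.375000
  f(mid) > 0, so root is in [5.000000, 5.500000]

Step 2: midpoint = (5.000000 + 5.500000)/2 = 5.250000
  f(5.250000) = 5.703125
  f(mid) > 0, so root is in [5.000000, 5.250000]

midpoint = 5.250000


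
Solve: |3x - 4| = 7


An absolute value equation |expr| = 7 gives two cases:
Case 1: 3x - 4 = 7
  3x = 11, so x = 11/3
Case 2: 3x - 4 = -7
  3x = -3, so x = -1

x = -1, x = 11/3


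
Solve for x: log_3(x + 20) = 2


Convert to exponential form: x + 20 = 3^2 = 9
x = 9 - 20 = -11
Check: log_3(-11 + 20) = log_3(9) = log_3(9) = 2 ✓

x = -11


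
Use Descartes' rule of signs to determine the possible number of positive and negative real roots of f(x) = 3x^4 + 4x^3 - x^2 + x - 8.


Descartes' rule of signs:

For positive roots, count sign changes in f(x) = 3x^4 + 4x^3 - x^2 + x - 8:
Signs of coefficients: +, +, -, +, -
Number of sign changes: 3
Possible positive real roots: 3, 1

For negative roots, examine f(-x) = 3x^4 - 4x^3 - x^2 - x - 8:
Signs of coefficients: +, -, -, -, -
Number of sign changes: 1
Possible negative real roots: 1

Positive roots: 3 or 1; Negative roots: 1


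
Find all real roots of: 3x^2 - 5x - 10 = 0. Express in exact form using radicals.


Using the quadratic formula: x = (-b ± sqrt(b^2 - 4ac)) / (2a)
Here a = 3, b = -5, c = -10
Discriminant = b^2 - 4ac = (-5)^2 - 4(3)(-10) = 25 + 120 = 145
Since discriminant = 145 > 0, there are two real roots.
x = (5 ± sqrt(145)) / 6
Numerically: x ≈ 2.8403 or x ≈ -1.1736

x = (5 + sqrt(145)) / 6 or x = (5 - sqrt(145)) / 6


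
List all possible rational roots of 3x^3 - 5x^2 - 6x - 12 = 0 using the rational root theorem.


Rational root theorem: possible roots are ±p/q where:
  p divides the constant term (-12): p ∈ {1, 2, 3, 4, 6, 12}
  q divides the leading coefficient (3): q ∈ {1, 3}

All possible rational roots: -12, -6, -4, -3, -2, -4/3, -1, -2/3, -1/3, 1/3, 2/3, 1, 4/3, 2, 3, 4, 6, 12

-12, -6, -4, -3, -2, -4/3, -1, -2/3, -1/3, 1/3, 2/3, 1, 4/3, 2, 3, 4, 6, 12


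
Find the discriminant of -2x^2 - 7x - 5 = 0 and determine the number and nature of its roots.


For ax^2 + bx + c = 0, discriminant D = b^2 - 4ac
Here a = -2, b = -7, c = -5
D = (-7)^2 - 4(-2)(-5) = 49 - 40 = 9

D = 9 > 0 and is a perfect square (sqrt = 3)
The equation has 2 distinct real rational roots.

Discriminant = 9, 2 distinct real rational roots


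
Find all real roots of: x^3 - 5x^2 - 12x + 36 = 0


Let p(x) = x^3 - 5x^2 - 12x + 36. By the rational root theorem (leading coefficient 1), any rational root is an integer divisor of 36: try ±1, ±2, ... in turn.
Test x = 1: value = 20 ≠ 0.
Test x = -1: value = 42 ≠ 0.
Test x = 2: value = 0 ✓, so (x - 2) is a factor.
Synthetic division by (x - 2): bring down 1; 1(2) - 5 = -3; (-3)(2) - 12 = -18; (-18)(2) + 36 = 0 → quotient x^2 - 3x - 18, remainder 0.
Solve the quadratic x^2 - 3x - 18 = 0: discriminant = (-3)^2 - 4(1)(-18) = 9 + 72 = 81.
sqrt(81) = 9, so x = (3 ± 9)/2: x = 6 or x = -3.

x = -3, x = 2, x = 6


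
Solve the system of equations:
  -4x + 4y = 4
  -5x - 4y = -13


Using Cramer's rule:
Determinant D = (-4)(-4) - (-5)(4) = 16 + 20 = 36
Dx = (4)(-4) - (-13)(4) = -16 + 52 = 36
Dy = (-4)(-13) - (-5)(4) = 52 + 20 = 72
x = Dx/D = 36/36 = 1
y = Dy/D = 72/36 = 2

x = 1, y = 2


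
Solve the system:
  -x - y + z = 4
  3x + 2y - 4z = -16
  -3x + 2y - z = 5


Using Cramer's rule. Expand each determinant along the first row.
D  = (-1)*[2*(-1) - (-4)*2] - (-1)*[3*(-1) - (-4)*(-3)] + 1*[3*2 - 2*(-3)]
  = (-1)*(6) - (-1)*(-15) + 1*(12) = -9
Dx = 4*[2*(-1) - (-4)*2] - (-1)*[(-16)*(-1) - (-4)*5] + 1*[(-16)*2 - 2*5]
  = 4*(6) - (-1)*(36) + 1*(-42) = 18
Dy = (-1)*[(-16)*(-1) - (-4)*5] - 4*[3*(-1) - (-4)*(-3)] + 1*[3*5 - (-16)*(-3)]
  = (-1)*(36) - 4*(-15) + 1*(-33) = -9
Dz = (-1)*[2*5 - (-16)*2] - (-1)*[3*5 - (-16)*(-3)] + 4*[3*2 - 2*(-3)]
  = (-1)*(42) - (-1)*(-33) + 4*(12) = -27
x = Dx/D = 18/-9 = -2, y = Dy/D = -9/-9 = 1, z = Dz/D = -27/-9 = 3
Check eq1: (-1)(-2) + (-1)(1) + (1)(3) = 4 = 4 ✓
Check eq2: (3)(-2) + (2)(1) + (-4)(3) = -16 = -16 ✓
Check eq3: (-3)(-2) + (2)(1) + (-1)(3) = 5 = 5 ✓

x = -2, y = 1, z = 3


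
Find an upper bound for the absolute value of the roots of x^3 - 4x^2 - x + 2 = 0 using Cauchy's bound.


Cauchy's bound: all roots r satisfy |r| <= 1 + max(|a_i/a_n|) for i = 0,...,n-1
where a_n is the leading coefficient.

Coefficients: [1, -4, -1, 2]
Leading coefficient a_n = 1
Ratios |a_i/a_n|: 4, 1, 2
Maximum ratio: 4
Cauchy's bound: |r| <= 1 + 4 = 5

Upper bound = 5


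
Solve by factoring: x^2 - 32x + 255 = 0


We need two numbers that multiply to 255 and add to -32.
Those numbers are -17 and -15 (since (-17) * (-15) = 255 and (-17) + (-15) = -32).
So x^2 - 32x + 255 = (x - 17)(x - 15) = 0
Setting each factor to zero: x = 17 or x = 15

x = 15, x = 17


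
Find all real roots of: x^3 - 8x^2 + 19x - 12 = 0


Let p(x) = x^3 - 8x^2 + 19x - 12. By the rational root theorem (leading coefficient 1), any rational root is an integer divisor of 12: try ±1, ±2, ... in turn.
Test x = 1: value = 0 ✓, so (x - 1) is a factor.
Synthetic division by (x - 1): bring down 1; 1(1) - 8 = -7; (-7)(1) + 19 = 12; 12(1) - 12 = 0 → quotient x^2 - 7x + 12, remainder 0.
Solve the quadratic x^2 - 7x + 12 = 0: discriminant = (-7)^2 - 4(1)(12) = 49 - 48 = 1.
sqrt(1) = 1, so x = (7 ± 1)/2: x = 4 or x = 3.

x = 1, x = 3, x = 4


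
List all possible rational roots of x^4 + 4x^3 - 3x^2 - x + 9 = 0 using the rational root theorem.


Rational root theorem: possible roots are ±p/q where:
  p divides the constant term (9): p ∈ {1, 3, 9}
  q divides the leading coefficient (1): q ∈ {1}

All possible rational roots: -9, -3, -1, 1, 3, 9

-9, -3, -1, 1, 3, 9


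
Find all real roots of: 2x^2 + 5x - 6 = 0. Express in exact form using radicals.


Using the quadratic formula: x = (-b ± sqrt(b^2 - 4ac)) / (2a)
Here a = 2, b = 5, c = -6
Discriminant = b^2 - 4ac = 5^2 - 4(2)(-6) = 25 + 48 = 73
Since discriminant = 73 > 0, there are two real roots.
x = (-5 ± sqrt(73)) / 4
Numerically: x ≈ 0.8860 or x ≈ -3.3860

x = (-5 + sqrt(73)) / 4 or x = (-5 - sqrt(73)) / 4


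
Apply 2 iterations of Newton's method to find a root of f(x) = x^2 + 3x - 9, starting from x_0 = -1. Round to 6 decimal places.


Newton's method: x_(n+1) = x_n - f(x_n)/f'(x_n)
f(x) = x^2 + 3x - 9
f'(x) = 2x + 3

Iteration 1:
  f(-1.000000) = -11.000000
  f'(-1.000000) = 1.000000
  x_1 = -1.000000 - (-11.000000)/(1.000000) = 10.000000

Iteration 2:
  f(10.000000) = 121.000000
  f'(10.000000) = 23.000000
  x_2 = 10.000000 - (121.000000)/(23.000000) = 4.739130

x_2 = 4.739130


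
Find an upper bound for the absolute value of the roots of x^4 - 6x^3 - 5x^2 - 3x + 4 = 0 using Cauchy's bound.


Cauchy's bound: all roots r satisfy |r| <= 1 + max(|a_i/a_n|) for i = 0,...,n-1
where a_n is the leading coefficient.

Coefficients: [1, -6, -5, -3, 4]
Leading coefficient a_n = 1
Ratios |a_i/a_n|: 6, 5, 3, 4
Maximum ratio: 6
Cauchy's bound: |r| <= 1 + 6 = 7

Upper bound = 7


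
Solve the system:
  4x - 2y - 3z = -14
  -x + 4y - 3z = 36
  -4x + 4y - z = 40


Using Cramer's rule. Expand each determinant along the first row.
D  = 4*[4*(-1) - (-3)*4] - (-2)*[(-1)*(-1) - (-3)*(-4)] + (-3)*[(-1)*4 - 4*(-4)]
  = 4*(8) - (-2)*(-11) + (-3)*(12) = -26
Dx = (-14)*[4*(-1) - (-3)*4] - (-2)*[36*(-1) - (-3)*40] + (-3)*[36*4 - 4*40]
  = (-14)*(8) - (-2)*(84) + (-3)*(-16) = 104
Dy = 4*[36*(-1) - (-3)*40] - (-14)*[(-1)*(-1) - (-3)*(-4)] + (-3)*[(-1)*40 - 36*(-4)]
  = 4*(84) - (-14)*(-11) + (-3)*(104) = -130
Dz = 4*[4*40 - 36*4] - (-2)*[(-1)*40 - 36*(-4)] + (-14)*[(-1)*4 - 4*(-4)]
  = 4*(16) - (-2)*(104) + (-14)*(12) = 104
x = Dx/D = 104/-26 = -4, y = Dy/D = -130/-26 = 5, z = Dz/D = 104/-26 = -4
Check eq1: (4)(-4) + (-2)(5) + (-3)(-4) = -14 = -14 ✓
Check eq2: (-1)(-4) + (4)(5) + (-3)(-4) = 36 = 36 ✓
Check eq3: (-4)(-4) + (4)(5) + (-1)(-4) = 40 = 40 ✓

x = -4, y = 5, z = -4


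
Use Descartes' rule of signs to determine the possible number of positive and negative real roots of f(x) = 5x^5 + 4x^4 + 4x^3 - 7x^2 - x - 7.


Descartes' rule of signs:

For positive roots, count sign changes in f(x) = 5x^5 + 4x^4 + 4x^3 - 7x^2 - x - 7:
Signs of coefficients: +, +, +, -, -, -
Number of sign changes: 1
Possible positive real roots: 1

For negative roots, examine f(-x) = -5x^5 + 4x^4 - 4x^3 - 7x^2 + x - 7:
Signs of coefficients: -, +, -, -, +, -
Number of sign changes: 4
Possible negative real roots: 4, 2, 0

Positive roots: 1; Negative roots: 4 or 2 or 0


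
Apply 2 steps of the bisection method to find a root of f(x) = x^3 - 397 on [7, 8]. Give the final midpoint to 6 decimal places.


f(x) = x^3 - 397
f(7) = -54 < 0
f(8) = 115 > 0

Step 1: midpoint = (7.000000 + 8.000000)/2 = 7.500000
  f(7.500000) = 24.875000
  f(mid) > 0, so root is in [7.000000, 7.500000]

Step 2: midpoint = (7.000000 + 7.500000)/2 = 7.250000
  f(7.250000) = -15.921875
  f(mid) < 0, so root is in [7.250000, 7.500000]

midpoint = 7.250000


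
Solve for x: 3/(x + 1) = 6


Multiply both sides by (x + 1): 3 = 6(x + 1)
Distribute: 3 = 6x + 6
6x = 3 - 6 = -3
x = -1/2

x = -1/2


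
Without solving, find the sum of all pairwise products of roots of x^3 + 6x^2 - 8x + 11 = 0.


By Vieta's formulas for x^3 + bx^2 + cx + d = 0:
  r1 + r2 + r3 = -b/a = -6
  r1*r2 + r1*r3 + r2*r3 = c/a = -8
  r1*r2*r3 = -d/a = -11


Sum of pairwise products = -8


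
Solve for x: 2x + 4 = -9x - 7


Starting with: 2x + 4 = -9x - 7
Move all x terms to left: (2 + 9)x = -7 - 4
Simplify: 11x = -11
Divide both sides by 11: x = -1

x = -1


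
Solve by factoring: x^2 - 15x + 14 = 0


We need two numbers that multiply to 14 and add to -15.
Those numbers are -1 and -14 (since (-1) * (-14) = 14 and (-1) + (-14) = -15).
So x^2 - 15x + 14 = (x - 1)(x - 14) = 0
Setting each factor to zero: x = 1 or x = 14

x = 1, x = 14


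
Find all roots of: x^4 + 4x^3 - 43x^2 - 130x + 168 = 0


Let p(x) = x^4 + 4x^3 - 43x^2 - 130x + 168. By the rational root theorem (leading coefficient 1), any rational root is an integer divisor of 168: try ±1, ±2, ... in turn.
Test x = 1: value = 0 ✓, so (x - 1) is a factor.
Synthetic division by (x - 1): bring down 1; 1(1) + 4 = 5; 5(1) - 43 = -38; (-38)(1) - 130 = -168; (-168)(1) + 168 = 0 → quotient x^3 + 5x^2 - 38x - 168, remainder 0.
Continue with the quotient x^3 + 5x^2 - 38x - 168 (candidates must divide 168; re-test x = 1 first in case it repeats).
Test x = 1: value = -200 ≠ 0.
Test x = -1: value = -126 ≠ 0.
Test x = 2: value = -216 ≠ 0.
Test x = -2: value = -80 ≠ 0.
Test x = 3: value = -210 ≠ 0.
Test x = -3: value = -36 ≠ 0.
Test x = 4: value = -176 ≠ 0.
Test x = -4: value = 0 ✓, so (x + 4) is a factor.
Synthetic division by (x + 4): bring down 1; 1(-4) + 5 = 1; 1(-4) - 38 = -42; (-42)(-4) - 168 = 0 → quotient x^2 + x - 42, remainder 0.
Solve the quadratic x^2 + x - 42 = 0: discriminant = 1^2 - 4(1)(-42) = 1 + 168 = 169.
sqrt(169) = 13, so x = (-1 ± 13)/2: x = 6 or x = -7.
Collecting all roots found:

x = -7, x = -4, x = 1, x = 6


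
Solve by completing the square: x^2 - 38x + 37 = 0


Start: x^2 - 38x + 37 = 0
Move constant: x^2 - 38x = -37
Half of -38 is -19, squared is 361
Add 361 to both sides: x^2 - 38x + 361 = 324
(x - 19)^2 = 324
x - 19 = ±18
x = 19 + 18 = 37 or x = 19 - 18 = 1

x = 1, x = 37


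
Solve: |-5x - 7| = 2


An absolute value equation |expr| = 2 gives two cases:
Case 1: -5x - 7 = 2
  -5x = 9, so x = -9/5
Case 2: -5x - 7 = -2
  -5x = 5, so x = -1

x = -9/5, x = -1


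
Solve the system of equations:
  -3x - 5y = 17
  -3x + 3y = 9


Using Cramer's rule:
Determinant D = (-3)(3) - (-3)(-5) = -9 - 15 = -24
Dx = (17)(3) - (9)(-5) = 51 + 45 = 96
Dy = (-3)(9) - (-3)(17) = -27 + 51 = 24
x = Dx/D = 96/-24 = -4
y = Dy/D = 24/-24 = -1

x = -4, y = -1


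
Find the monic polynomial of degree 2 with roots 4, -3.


A monic polynomial with roots 4, -3 is:
p(x) = (x - 4)(x + 3)
After multiplying by (x - 4): x - 4
After multiplying by (x + 3): x^2 - x - 12

x^2 - x - 12


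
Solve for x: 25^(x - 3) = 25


Express both sides with the same base.
25 = 25^1
Since the bases match, equate exponents: x - 3 = 1
So x = 1 - (-3) = 4

x = 4


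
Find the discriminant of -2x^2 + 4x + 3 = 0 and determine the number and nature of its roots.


For ax^2 + bx + c = 0, discriminant D = b^2 - 4ac
Here a = -2, b = 4, c = 3
D = (4)^2 - 4(-2)(3) = 16 + 24 = 40

D = 40 > 0 but not a perfect square
The equation has 2 distinct real irrational roots.

Discriminant = 40, 2 distinct real irrational roots


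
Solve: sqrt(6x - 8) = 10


Square both sides: 6x - 8 = 10^2 = 100
6x = 100 + 8 = 108
x = 18
Check: sqrt(6*18 - 8) = sqrt(100) = 10 ✓

x = 18


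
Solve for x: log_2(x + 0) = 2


Convert to exponential form: x + 0 = 2^2 = 4
x = 4 - 0 = 4
Check: log_2(4 + 0) = log_2(4) = log_2(4) = 2 ✓

x = 4


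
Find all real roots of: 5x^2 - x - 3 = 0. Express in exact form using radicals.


Using the quadratic formula: x = (-b ± sqrt(b^2 - 4ac)) / (2a)
Here a = 5, b = -1, c = -3
Discriminant = b^2 - 4ac = (-1)^2 - 4(5)(-3) = 1 + 60 = 61
Since discriminant = 61 > 0, there are two real roots.
x = (1 ± sqrt(61)) / 10
Numerically: x ≈ 0.8810 or x ≈ -0.6810

x = (1 + sqrt(61)) / 10 or x = (1 - sqrt(61)) / 10


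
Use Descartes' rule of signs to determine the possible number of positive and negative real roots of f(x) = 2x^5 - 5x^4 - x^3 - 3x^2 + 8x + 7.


Descartes' rule of signs:

For positive roots, count sign changes in f(x) = 2x^5 - 5x^4 - x^3 - 3x^2 + 8x + 7:
Signs of coefficients: +, -, -, -, +, +
Number of sign changes: 2
Possible positive real roots: 2, 0

For negative roots, examine f(-x) = -2x^5 - 5x^4 + x^3 - 3x^2 - 8x + 7:
Signs of coefficients: -, -, +, -, -, +
Number of sign changes: 3
Possible negative real roots: 3, 1

Positive roots: 2 or 0; Negative roots: 3 or 1


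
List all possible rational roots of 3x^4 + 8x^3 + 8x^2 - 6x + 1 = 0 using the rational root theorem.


Rational root theorem: possible roots are ±p/q where:
  p divides the constant term (1): p ∈ {1}
  q divides the leading coefficient (3): q ∈ {1, 3}

All possible rational roots: -1, -1/3, 1/3, 1

-1, -1/3, 1/3, 1


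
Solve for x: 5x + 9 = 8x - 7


Starting with: 5x + 9 = 8x - 7
Move all x terms to left: (5 - 8)x = -7 - 9
Simplify: -3x = -16
Divide both sides by -3: x = 16/3

x = 16/3


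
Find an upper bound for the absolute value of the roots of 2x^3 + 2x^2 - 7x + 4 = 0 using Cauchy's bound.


Cauchy's bound: all roots r satisfy |r| <= 1 + max(|a_i/a_n|) for i = 0,...,n-1
where a_n is the leading coefficient.

Coefficients: [2, 2, -7, 4]
Leading coefficient a_n = 2
Ratios |a_i/a_n|: 1, 7/2, 2
Maximum ratio: 7/2
Cauchy's bound: |r| <= 1 + 7/2 = 9/2

Upper bound = 9/2


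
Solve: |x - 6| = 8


An absolute value equation |expr| = 8 gives two cases:
Case 1: x - 6 = 8
  x = 14, so x = 14
Case 2: x - 6 = -8
  x = -2, so x = -2

x = -2, x = 14


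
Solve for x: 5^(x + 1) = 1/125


Express both sides with the same base.
1/125 = 5^(-3)
Since the bases match, equate exponents: x + 1 = -3
So x = -3 - (1) = -4

x = -4


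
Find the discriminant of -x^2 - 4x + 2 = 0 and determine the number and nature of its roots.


For ax^2 + bx + c = 0, discriminant D = b^2 - 4ac
Here a = -1, b = -4, c = 2
D = (-4)^2 - 4(-1)(2) = 16 + 8 = 24

D = 24 > 0 but not a perfect square
The equation has 2 distinct real irrational roots.

Discriminant = 24, 2 distinct real irrational roots


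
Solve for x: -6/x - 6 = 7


Subtract -6 from both sides: -6/x = 13
Multiply both sides by x: -6 = 13 * x
Divide by 13: x = -6/13

x = -6/13


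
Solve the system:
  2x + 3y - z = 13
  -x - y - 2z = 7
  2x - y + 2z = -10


Using Cramer's rule. Expand each determinant along the first row.
D  = 2*[(-1)*2 - (-2)*(-1)] - 3*[(-1)*2 - (-2)*2] + (-1)*[(-1)*(-1) - (-1)*2]
  = 2*(-4) - 3*(2) + (-1)*(3) = -17
Dx = 13*[(-1)*2 - (-2)*(-1)] - 3*[7*2 - (-2)*(-10)] + (-1)*[7*(-1) - (-1)*(-10)]
  = 13*(-4) - 3*(-6) + (-1)*(-17) = -17
Dy = 2*[7*2 - (-2)*(-10)] - 13*[(-1)*2 - (-2)*2] + (-1)*[(-1)*(-10) - 7*2]
  = 2*(-6) - 13*(2) + (-1)*(-4) = -34
Dz = 2*[(-1)*(-10) - 7*(-1)] - 3*[(-1)*(-10) - 7*2] + 13*[(-1)*(-1) - (-1)*2]
  = 2*(17) - 3*(-4) + 13*(3) = 85
x = Dx/D = -17/-17 = 1, y = Dy/D = -34/-17 = 2, z = Dz/D = 85/-17 = -5
Check eq1: (2)(1) + (3)(2) + (-1)(-5) = 13 = 13 ✓
Check eq2: (-1)(1) + (-1)(2) + (-2)(-5) = 7 = 7 ✓
Check eq3: (2)(1) + (-1)(2) + (2)(-5) = -10 = -10 ✓

x = 1, y = 2, z = -5


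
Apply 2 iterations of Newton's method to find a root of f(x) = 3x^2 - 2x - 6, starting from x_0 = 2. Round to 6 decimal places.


Newton's method: x_(n+1) = x_n - f(x_n)/f'(x_n)
f(x) = 3x^2 - 2x - 6
f'(x) = 6x - 2

Iteration 1:
  f(2.000000) = 2.000000
  f'(2.000000) = 10.000000
  x_1 = 2.000000 - (2.000000)/(10.000000) = 1.800000

Iteration 2:
  f(1.800000) = 0.120000
  f'(1.800000) = 8.800000
  x_2 = 1.800000 - (0.120000)/(8.800000) = 1.786364

x_2 = 1.786364


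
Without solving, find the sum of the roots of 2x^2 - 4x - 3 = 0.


By Vieta's formulas for ax^2 + bx + c = 0:
  Sum of roots = -b/a
  Product of roots = c/a

Here a = 2, b = -4, c = -3
Sum = -(-4)/2 = 2
Product = -3/2 = -3/2

Sum = 2


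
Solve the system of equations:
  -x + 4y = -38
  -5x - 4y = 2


Using Cramer's rule:
Determinant D = (-1)(-4) - (-5)(4) = 4 + 20 = 24
Dx = (-38)(-4) - (2)(4) = 152 - 8 = 144
Dy = (-1)(2) - (-5)(-38) = -2 - 190 = -192
x = Dx/D = 144/24 = 6
y = Dy/D = -192/24 = -8

x = 6, y = -8


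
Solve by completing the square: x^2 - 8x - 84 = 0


Start: x^2 - 8x - 84 = 0
Move constant: x^2 - 8x = 84
Half of -8 is -4, squared is 16
Add 16 to both sides: x^2 - 8x + 16 = 100
(x - 4)^2 = 100
x - 4 = ±10
x = 4 + 10 = 14 or x = 4 - 10 = -6

x = -6, x = 14


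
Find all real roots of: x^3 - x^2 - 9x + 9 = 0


Let p(x) = x^3 - x^2 - 9x + 9. By the rational root theorem (leading coefficient 1), any rational root is an integer divisor of 9: try ±1, ±2, ... in turn.
Test x = 1: value = 0 ✓, so (x - 1) is a factor.
Synthetic division by (x - 1): bring down 1; 1(1) - 1 = 0; 0(1) - 9 = -9; (-9)(1) + 9 = 0 → quotient x^2 - 9, remainder 0.
Solve the quadratic x^2 - 9 = 0: discriminant = 0^2 - 4(1)(-9) = 0 + 36 = 36.
sqrt(36) = 6, so x = (0 ± 6)/2: x = 3 or x = -3.

x = -3, x = 1, x = 3


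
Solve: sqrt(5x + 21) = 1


Square both sides: 5x + 21 = 1^2 = 1
5x = 1 - 21 = -20
x = -4
Check: sqrt(5*(-4) + 21) = sqrt(1) = 1 ✓

x = -4


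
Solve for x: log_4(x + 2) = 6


Convert to exponential form: x + 2 = 4^6 = 4096
x = 4096 - 2 = 4094
Check: log_4(4094 + 2) = log_4(4096) = log_4(4096) = 6 ✓

x = 4094


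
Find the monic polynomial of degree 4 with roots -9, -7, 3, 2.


A monic polynomial with roots -9, -7, 3, 2 is:
p(x) = (x + 9)(x + 7)(x - 3)(x - 2)
After multiplying by (x + 9): x + 9
After multiplying by (x + 7): x^2 + 16x + 63
After multiplying by (x - 3): x^3 + 13x^2 + 15x - 189
After multiplying by (x - 2): x^4 + 11x^3 - 11x^2 - 219x + 378

x^4 + 11x^3 - 11x^2 - 219x + 378


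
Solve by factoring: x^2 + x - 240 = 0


We need two numbers that multiply to -240 and add to 1.
Those numbers are 16 and -15 (since 16 * (-15) = -240 and 16 + (-15) = 1).
So x^2 + x - 240 = (x + 16)(x - 15) = 0
Setting each factor to zero: x = -16 or x = 15

x = -16, x = 15


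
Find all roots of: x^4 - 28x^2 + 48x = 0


The constant term is 0, so x = 0 is a root. Factor out x:
  x^3 - 28x + 48 = 0
Let p(x) = x^3 - 28x + 48. By the rational root theorem (leading coefficient 1), any rational root is an integer divisor of 48: try ±1, ±2, ... in turn.
Test x = 1: value = 21 ≠ 0.
Test x = -1: value = 75 ≠ 0.
Test x = 2: value = 0 ✓, so (x - 2) is a factor.
Synthetic division by (x - 2): bring down 1; 1(2) + 0 = 2; 2(2) - 28 = -24; (-24)(2) + 48 = 0 → quotient x^2 + 2x - 24, remainder 0.
Solve the quadratic x^2 + 2x - 24 = 0: discriminant = 2^2 - 4(1)(-24) = 4 + 96 = 100.
sqrt(100) = 10, so x = (-2 ± 10)/2: x = 4 or x = -6.
Collecting all roots found:

x = -6, x = 0, x = 2, x = 4


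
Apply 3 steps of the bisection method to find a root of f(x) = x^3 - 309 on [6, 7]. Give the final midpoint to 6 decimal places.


f(x) = x^3 - 309
f(6) = -93 < 0
f(7) = 34 > 0

Step 1: midpoint = (6.000000 + 7.000000)/2 = 6.500000
  f(6.500000) = -34.375000
  f(mid) < 0, so root is in [6.500000, 7.000000]

Step 2: midpoint = (6.500000 + 7.000000)/2 = 6.750000
  f(6.750000) = -1.453125
  f(mid) < 0, so root is in [6.750000, 7.000000]

Step 3: midpoint = (6.750000 + 7.000000)/2 = 6.875000
  f(6.875000) = 15.951172
  f(mid) > 0, so root is in [6.750000, 6.875000]

midpoint = 6.875000


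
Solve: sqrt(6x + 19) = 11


Square both sides: 6x + 19 = 11^2 = 121
6x = 121 - 19 = 102
x = 17
Check: sqrt(6*17 + 19) = sqrt(121) = 11 ✓

x = 17


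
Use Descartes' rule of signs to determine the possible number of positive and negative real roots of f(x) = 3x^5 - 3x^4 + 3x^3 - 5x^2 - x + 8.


Descartes' rule of signs:

For positive roots, count sign changes in f(x) = 3x^5 - 3x^4 + 3x^3 - 5x^2 - x + 8:
Signs of coefficients: +, -, +, -, -, +
Number of sign changes: 4
Possible positive real roots: 4, 2, 0

For negative roots, examine f(-x) = -3x^5 - 3x^4 - 3x^3 - 5x^2 + x + 8:
Signs of coefficients: -, -, -, -, +, +
Number of sign changes: 1
Possible negative real roots: 1

Positive roots: 4 or 2 or 0; Negative roots: 1


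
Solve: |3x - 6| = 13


An absolute value equation |expr| = 13 gives two cases:
Case 1: 3x - 6 = 13
  3x = 19, so x = 19/3
Case 2: 3x - 6 = -13
  3x = -7, so x = -7/3

x = -7/3, x = 19/3


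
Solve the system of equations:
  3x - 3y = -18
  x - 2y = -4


Using Cramer's rule:
Determinant D = (3)(-2) - (1)(-3) = -6 + 3 = -3
Dx = (-18)(-2) - (-4)(-3) = 36 - 12 = 24
Dy = (3)(-4) - (1)(-18) = -12 + 18 = 6
x = Dx/D = 24/-3 = -8
y = Dy/D = 6/-3 = -2

x = -8, y = -2


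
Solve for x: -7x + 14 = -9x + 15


Starting with: -7x + 14 = -9x + 15
Move all x terms to left: (-7 + 9)x = 15 - 14
Simplify: 2x = 1
Divide both sides by 2: x = 1/2

x = 1/2


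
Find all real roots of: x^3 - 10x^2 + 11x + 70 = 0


Let p(x) = x^3 - 10x^2 + 11x + 70. By the rational root theorem (leading coefficient 1), any rational root is an integer divisor of 70: try ±1, ±2, ... in turn.
Test x = 1: value = 72 ≠ 0.
Test x = -1: value = 48 ≠ 0.
Test x = 2: value = 60 ≠ 0.
Test x = -2: value = 0 ✓, so (x + 2) is a factor.
Synthetic division by (x + 2): bring down 1; 1(-2) - 10 = -12; (-12)(-2) + 11 = 35; 35(-2) + 70 = 0 → quotient x^2 - 12x + 35, remainder 0.
Solve the quadratic x^2 - 12x + 35 = 0: discriminant = (-12)^2 - 4(1)(35) = 144 - 140 = 4.
sqrt(4) = 2, so x = (12 ± 2)/2: x = 7 or x = 5.

x = -2, x = 5, x = 7


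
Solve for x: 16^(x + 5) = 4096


Express both sides with the same base.
4096 = 16^3
Since the bases match, equate exponents: x + 5 = 3
So x = 3 - (5) = -2

x = -2


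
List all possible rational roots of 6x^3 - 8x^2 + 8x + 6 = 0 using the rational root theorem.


Rational root theorem: possible roots are ±p/q where:
  p divides the constant term (6): p ∈ {1, 2, 3, 6}
  q divides the leading coefficient (6): q ∈ {1, 2, 3, 6}

All possible rational roots: -6, -3, -2, -3/2, -1, -2/3, -1/2, -1/3, -1/6, 1/6, 1/3, 1/2, 2/3, 1, 3/2, 2, 3, 6

-6, -3, -2, -3/2, -1, -2/3, -1/2, -1/3, -1/6, 1/6, 1/3, 1/2, 2/3, 1, 3/2, 2, 3, 6


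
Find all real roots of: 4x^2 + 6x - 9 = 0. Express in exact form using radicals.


Using the quadratic formula: x = (-b ± sqrt(b^2 - 4ac)) / (2a)
Here a = 4, b = 6, c = -9
Discriminant = b^2 - 4ac = 6^2 - 4(4)(-9) = 36 + 144 = 180
Since discriminant = 180 > 0, there are two real roots.
x = (-6 ± 6*sqrt(5)) / 8
Simplifying: x = (-3 ± 3*sqrt(5)) / 4
Numerically: x ≈ 0.9271 or x ≈ -2.4271

x = (-3 + 3*sqrt(5)) / 4 or x = (-3 - 3*sqrt(5)) / 4


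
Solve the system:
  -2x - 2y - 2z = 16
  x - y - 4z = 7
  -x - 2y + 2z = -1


Using Cramer's rule. Expand each determinant along the first row.
D  = (-2)*[(-1)*2 - (-4)*(-2)] - (-2)*[1*2 - (-4)*(-1)] + (-2)*[1*(-2) - (-1)*(-1)]
  = (-2)*(-10) - (-2)*(-2) + (-2)*(-3) = 22
Dx = 16*[(-1)*2 - (-4)*(-2)] - (-2)*[7*2 - (-4)*(-1)] + (-2)*[7*(-2) - (-1)*(-1)]
  = 16*(-10) - (-2)*(10) + (-2)*(-15) = -110
Dy = (-2)*[7*2 - (-4)*(-1)] - 16*[1*2 - (-4)*(-1)] + (-2)*[1*(-1) - 7*(-1)]
  = (-2)*(10) - 16*(-2) + (-2)*(6) = 0
Dz = (-2)*[(-1)*(-1) - 7*(-2)] - (-2)*[1*(-1) - 7*(-1)] + 16*[1*(-2) - (-1)*(-1)]
  = (-2)*(15) - (-2)*(6) + 16*(-3) = -66
x = Dx/D = -110/22 = -5, y = Dy/D = 0/22 = 0, z = Dz/D = -66/22 = -3
Check eq1: (-2)(-5) + (-2)(0) + (-2)(-3) = 16 = 16 ✓
Check eq2: (1)(-5) + (-1)(0) + (-4)(-3) = 7 = 7 ✓
Check eq3: (-1)(-5) + (-2)(0) + (2)(-3) = -1 = -1 ✓

x = -5, y = 0, z = -3


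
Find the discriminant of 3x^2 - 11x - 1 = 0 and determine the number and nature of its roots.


For ax^2 + bx + c = 0, discriminant D = b^2 - 4ac
Here a = 3, b = -11, c = -1
D = (-11)^2 - 4(3)(-1) = 121 + 12 = 133

D = 133 > 0 but not a perfect square
The equation has 2 distinct real irrational roots.

Discriminant = 133, 2 distinct real irrational roots


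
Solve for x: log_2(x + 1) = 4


Convert to exponential form: x + 1 = 2^4 = 16
x = 16 - 1 = 15
Check: log_2(15 + 1) = log_2(16) = log_2(16) = 4 ✓

x = 15


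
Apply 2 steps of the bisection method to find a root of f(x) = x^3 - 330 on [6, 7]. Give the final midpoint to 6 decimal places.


f(x) = x^3 - 330
f(6) = -114 < 0
f(7) = 13 > 0

Step 1: midpoint = (6.000000 + 7.000000)/2 = 6.500000
  f(6.500000) = -55.375000
  f(mid) < 0, so root is in [6.500000, 7.000000]

Step 2: midpoint = (6.500000 + 7.000000)/2 = 6.750000
  f(6.750000) = -22.453125
  f(mid) < 0, so root is in [6.750000, 7.000000]

midpoint = 6.750000


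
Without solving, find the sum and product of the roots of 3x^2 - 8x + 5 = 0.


By Vieta's formulas for ax^2 + bx + c = 0:
  Sum of roots = -b/a
  Product of roots = c/a

Here a = 3, b = -8, c = 5
Sum = -(-8)/3 = 8/3
Product = 5/3 = 5/3

Sum = 8/3, Product = 5/3


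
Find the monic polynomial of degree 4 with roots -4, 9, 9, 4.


A monic polynomial with roots -4, 9, 9, 4 is:
p(x) = (x + 4)(x - 9)(x - 9)(x - 4)
After multiplying by (x + 4): x + 4
After multiplying by (x - 9): x^2 - 5x - 36
After multiplying by (x - 9): x^3 - 14x^2 + 9x + 324
After multiplying by (x - 4): x^4 - 18x^3 + 65x^2 + 288x - 1296

x^4 - 18x^3 + 65x^2 + 288x - 1296


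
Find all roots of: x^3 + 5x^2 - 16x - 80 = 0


Let p(x) = x^3 + 5x^2 - 16x - 80. By the rational root theorem (leading coefficient 1), any rational root is an integer divisor of 80: try ±1, ±2, ... in turn.
Test x = 1: value = -90 ≠ 0.
Test x = -1: value = -60 ≠ 0.
Test x = 2: value = -84 ≠ 0.
Test x = -2: value = -36 ≠ 0.
Test x = 4: value = 0 ✓, so (x - 4) is a factor.
Synthetic division by (x - 4): bring down 1; 1(4) + 5 = 9; 9(4) - 16 = 20; 20(4) - 80 = 0 → quotient x^2 + 9x + 20, remainder 0.
Solve the quadratic x^2 + 9x + 20 = 0: discriminant = 9^2 - 4(1)(20) = 81 - 80 = 1.
sqrt(1) = 1, so x = (-9 ± 1)/2: x = -4 or x = -5.
Collecting all roots found:

x = -5, x = -4, x = 4


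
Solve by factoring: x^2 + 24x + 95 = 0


We need two numbers that multiply to 95 and add to 24.
Those numbers are 5 and 19 (since 5 * 19 = 95 and 5 + 19 = 24).
So x^2 + 24x + 95 = (x + 5)(x + 19) = 0
Setting each factor to zero: x = -5 or x = -19

x = -19, x = -5


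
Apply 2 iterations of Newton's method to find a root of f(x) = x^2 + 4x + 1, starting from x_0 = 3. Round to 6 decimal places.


Newton's method: x_(n+1) = x_n - f(x_n)/f'(x_n)
f(x) = x^2 + 4x + 1
f'(x) = 2x + 4

Iteration 1:
  f(3.000000) = 22.000000
  f'(3.000000) = 10.000000
  x_1 = 3.000000 - (22.000000)/(10.000000) = 0.800000

Iteration 2:
  f(0.800000) = 4.840000
  f'(0.800000) = 5.600000
  x_2 = 0.800000 - (4.840000)/(5.600000) = -0.064286

x_2 = -0.064286


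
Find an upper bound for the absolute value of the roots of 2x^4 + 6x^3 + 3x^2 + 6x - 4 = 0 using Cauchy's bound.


Cauchy's bound: all roots r satisfy |r| <= 1 + max(|a_i/a_n|) for i = 0,...,n-1
where a_n is the leading coefficient.

Coefficients: [2, 6, 3, 6, -4]
Leading coefficient a_n = 2
Ratios |a_i/a_n|: 3, 3/2, 3, 2
Maximum ratio: 3
Cauchy's bound: |r| <= 1 + 3 = 4

Upper bound = 4


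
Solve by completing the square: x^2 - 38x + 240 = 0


Start: x^2 - 38x + 240 = 0
Move constant: x^2 - 38x = -240
Half of -38 is -19, squared is 361
Add 361 to both sides: x^2 - 38x + 361 = 121
(x - 19)^2 = 121
x - 19 = ±11
x = 19 + 11 = 30 or x = 19 - 11 = 8

x = 8, x = 30


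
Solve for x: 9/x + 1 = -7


Subtract 1 from both sides: 9/x = -8
Multiply both sides by x: 9 = -8 * x
Divide by -8: x = -9/8

x = -9/8


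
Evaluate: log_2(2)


We need the exponent such that 2^? = 2
2^1 = 2
Therefore log_2(2) = 1

1


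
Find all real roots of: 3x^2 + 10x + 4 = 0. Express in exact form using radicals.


Using the quadratic formula: x = (-b ± sqrt(b^2 - 4ac)) / (2a)
Here a = 3, b = 10, c = 4
Discriminant = b^2 - 4ac = 10^2 - 4(3)(4) = 100 - 48 = 52
Since discriminant = 52 > 0, there are two real roots.
x = (-10 ± 2*sqrt(13)) / 6
Simplifying: x = (-5 ± sqrt(13)) / 3
Numerically: x ≈ -0.4648 or x ≈ -2.8685

x = (-5 + sqrt(13)) / 3 or x = (-5 - sqrt(13)) / 3


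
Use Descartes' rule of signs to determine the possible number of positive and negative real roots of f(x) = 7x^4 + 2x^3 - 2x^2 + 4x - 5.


Descartes' rule of signs:

For positive roots, count sign changes in f(x) = 7x^4 + 2x^3 - 2x^2 + 4x - 5:
Signs of coefficients: +, +, -, +, -
Number of sign changes: 3
Possible positive real roots: 3, 1

For negative roots, examine f(-x) = 7x^4 - 2x^3 - 2x^2 - 4x - 5:
Signs of coefficients: +, -, -, -, -
Number of sign changes: 1
Possible negative real roots: 1

Positive roots: 3 or 1; Negative roots: 1


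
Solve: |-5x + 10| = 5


An absolute value equation |expr| = 5 gives two cases:
Case 1: -5x + 10 = 5
  -5x = -5, so x = 1
Case 2: -5x + 10 = -5
  -5x = -15, so x = 3

x = 1, x = 3


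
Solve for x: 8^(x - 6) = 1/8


Express both sides with the same base.
1/8 = 8^(-1)
Since the bases match, equate exponents: x - 6 = -1
So x = -1 - (-6) = 5

x = 5
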